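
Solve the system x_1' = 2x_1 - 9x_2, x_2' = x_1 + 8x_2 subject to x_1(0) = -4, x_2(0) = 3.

x_1(t) = -15te^(5t) - 4e^(5t), x_2(t) = 5te^(5t) + 3e^(5t)

Coefficient matrix A = [[2, -9], [1, 8]].
Characteristic polynomial det(A - λI) = λ^2 - 10λ + 25 = 0.
Single eigenvalue λ = 5 with algebraic multiplicity 2.
Eigenvector v = (-3,1); generalized eigenvector w with (A-λI)w=v is (-2,1).
General solution: e^(5t)[c_1·v + c_2·(t·v + w)].
Applying x_1(0)=-4, x_2(0)=3 gives c_1=-2, c_2=5.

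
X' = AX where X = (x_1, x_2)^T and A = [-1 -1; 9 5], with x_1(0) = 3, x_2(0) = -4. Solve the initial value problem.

Coefficient matrix A = [[-1, -1], [9, 5]].
Characteristic polynomial det(A - λI) = λ^2 - 4λ + 4 = 0.
Single eigenvalue λ = 2 with algebraic multiplicity 2.
Eigenvector v = (1,-3); generalized eigenvector w with (A-λI)w=v is (0,-1).
General solution: e^(2t)[c_1·v + c_2·(t·v + w)].
Applying x_1(0)=3, x_2(0)=-4 gives c_1=3, c_2=-5.

x_1(t) = -5te^(2t) + 3e^(2t), x_2(t) = 15te^(2t) - 4e^(2t)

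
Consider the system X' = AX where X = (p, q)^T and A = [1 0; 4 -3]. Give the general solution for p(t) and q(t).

Coefficient matrix A = [[1, 0], [4, -3]].
Characteristic polynomial det(A - λI) = λ^2 + 2λ - 3 = 0.
Eigenvalues λ = -3, 1.
For λ=-3: (A-λI) row 1 is [4, 0], so an eigenvector is (0, 1).
For λ=1: (A-λI) row 2 is [4, -4], so an eigenvector is (-1, -1).
General solution: c_1e^(-3t)(0,1) + c_2e^(t)(-1,-1).

p(t) = -c_2e^(t), q(t) = c_1e^(-3t) - c_2e^(t)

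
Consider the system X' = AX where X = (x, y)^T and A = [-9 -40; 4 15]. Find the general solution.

x(t) = C_1e^(3t)sin(4t) + 3C_1e^(3t)cos(4t) + 3C_2e^(3t)sin(4t) - C_2e^(3t)cos(4t), y(t) = -C_1e^(3t)cos(4t) - C_2e^(3t)sin(4t)

Coefficient matrix A = [[-9, -40], [4, 15]].
Characteristic polynomial det(A - λI) = λ^2 - 6λ + 25 = 0.
Eigenvalues λ = 3 ± 4i (complex conjugate pair).
For λ=3+4i: an eigenvector is (3,-1) - i(1,0) = (3 - i, -1).
A real fundamental pair from Re and Im of e^((3+4i)t)v: X_1 = e^(3t)(cos(4t)·(3,-1) + sin(4t)·(1,0)), X_2 = e^(3t)(sin(4t)·(3,-1) - cos(4t)·(1,0)).
General solution: C_1X_1 + C_2X_2.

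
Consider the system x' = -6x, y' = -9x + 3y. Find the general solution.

x(t) = K_1e^(-6t), y(t) = K_1e^(-6t) - K_2e^(3t)

Coefficient matrix A = [[-6, 0], [-9, 3]].
Characteristic polynomial det(A - λI) = λ^2 + 3λ - 18 = 0.
Eigenvalues λ = -6, 3.
For λ=-6: (A-λI) row 2 is [-9, 9], so an eigenvector is (1, 1).
For λ=3: (A-λI) row 1 is [-9, 0], so an eigenvector is (0, -1).
General solution: K_1e^(-6t)(1,1) + K_2e^(3t)(0,-1).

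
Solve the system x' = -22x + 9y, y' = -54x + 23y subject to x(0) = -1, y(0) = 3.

x(t) = 5e^(5t) - 6e^(-4t), y(t) = 15e^(5t) - 12e^(-4t)

Coefficient matrix A = [[-22, 9], [-54, 23]].
Characteristic polynomial det(A - λI) = λ^2 - λ - 20 = 0.
Eigenvalues λ = 5, -4.
For λ=5: (A-λI) row 1 is [-27, 9], so an eigenvector is (-1, -3).
For λ=-4: (A-λI) row 1 is [-18, 9], so an eigenvector is (-1, -2).
General solution: C_1e^(5t)(-1,-3) + C_2e^(-4t)(-1,-2).
Applying x(0)=-1, y(0)=3 gives C_1=-5, C_2=6.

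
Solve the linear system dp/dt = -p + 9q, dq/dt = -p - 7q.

Coefficient matrix A = [[-1, 9], [-1, -7]].
Characteristic polynomial det(A - λI) = λ^2 + 8λ + 16 = 0.
Single eigenvalue λ = -4 with algebraic multiplicity 2.
Eigenvector v = (-3,1); generalized eigenvector w with (A-λI)w=v is (-1,0).
General solution: e^(-4t)[c_1·v + c_2·(t·v + w)].

p(t) = -3c_1e^(-4t) - 3c_2te^(-4t) - c_2e^(-4t), q(t) = c_1e^(-4t) + c_2te^(-4t)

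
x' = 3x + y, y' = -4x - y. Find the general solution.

Coefficient matrix A = [[3, 1], [-4, -1]].
Characteristic polynomial det(A - λI) = λ^2 - 2λ + 1 = 0.
Single eigenvalue λ = 1 with algebraic multiplicity 2.
Eigenvector v = (1,-2); generalized eigenvector w with (A-λI)w=v is (0,1).
General solution: e^(t)[C_1·v + C_2·(t·v + w)].

x(t) = C_1e^(t) + C_2te^(t), y(t) = -2C_1e^(t) - 2C_2te^(t) + C_2e^(t)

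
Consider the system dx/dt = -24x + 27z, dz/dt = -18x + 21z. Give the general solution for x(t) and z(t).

x(t) = 3c_1e^(-6t) - c_2e^(3t), z(t) = 2c_1e^(-6t) - c_2e^(3t)

Coefficient matrix A = [[-24, 27], [-18, 21]].
Characteristic polynomial det(A - λI) = λ^2 + 3λ - 18 = 0.
Eigenvalues λ = -6, 3.
For λ=-6: (A-λI) row 1 is [-18, 27], so an eigenvector is (3, 2).
For λ=3: (A-λI) row 1 is [-27, 27], so an eigenvector is (-1, -1).
General solution: c_1e^(-6t)(3,2) + c_2e^(3t)(-1,-1).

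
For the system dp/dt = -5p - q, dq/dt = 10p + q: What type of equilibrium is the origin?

A = [[-5,-1],[10,1]]; det(A-λI) = λ^2 + 4λ + 5.
λ = -2 ± i: negative real part.

stable spiral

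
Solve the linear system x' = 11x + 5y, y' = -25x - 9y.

x(t) = -c_1e^(t)cos(5t) - c_2e^(t)sin(5t), y(t) = c_1e^(t)sin(5t) + 2c_1e^(t)cos(5t) + 2c_2e^(t)sin(5t) - c_2e^(t)cos(5t)

Coefficient matrix A = [[11, 5], [-25, -9]].
Characteristic polynomial det(A - λI) = λ^2 - 2λ + 26 = 0.
Eigenvalues λ = 1 ± 5i (complex conjugate pair).
For λ=1+5i: an eigenvector is (-1,2) - i(0,1) = (-1, 2 - i).
A real fundamental pair from Re and Im of e^((1+5i)t)v: X_1 = e^(t)(cos(5t)·(-1,2) + sin(5t)·(0,1)), X_2 = e^(t)(sin(5t)·(-1,2) - cos(5t)·(0,1)).
General solution: c_1X_1 + c_2X_2.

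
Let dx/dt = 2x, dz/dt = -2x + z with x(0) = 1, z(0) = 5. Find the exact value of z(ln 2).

A = [[2,0],[-2,1]]; eigenvalues λ = 1, 2.
Eigenvectors: (0,1) for λ=1, (-1,2) for λ=2.
From the initial condition, c_1 = 7, c_2 = -1.
z(ln 2) = (7)(2^1)(1) + (-1)(2^2)(2) = 6.

6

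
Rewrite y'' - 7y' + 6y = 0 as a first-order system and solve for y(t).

y(t) = C_1e^(t) + C_2e^(6t)

Let x_1 = y, x_2 = y'. Then x_1' = x_2 and x_2' = -6x_1 + 7x_2.
A = [[0,1],[-6,7]]; det(A-λI) = λ^2 - 7λ + 6.
Eigenvalues λ = 1, 6 with eigenvectors (1,1), (1,6).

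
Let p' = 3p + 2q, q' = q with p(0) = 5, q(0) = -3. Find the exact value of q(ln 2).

-6

A = [[3,2],[0,1]]; eigenvalues λ = 1, 3.
Eigenvectors: (1,-1) for λ=1, (1,0) for λ=3.
From the initial condition, c_1 = 3, c_2 = 2.
q(ln 2) = (3)(2^1)(-1) + (2)(2^3)(0) = -6.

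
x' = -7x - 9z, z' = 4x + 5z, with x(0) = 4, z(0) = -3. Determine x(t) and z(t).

Coefficient matrix A = [[-7, -9], [4, 5]].
Characteristic polynomial det(A - λI) = λ^2 + 2λ + 1 = 0.
Single eigenvalue λ = -1 with algebraic multiplicity 2.
Eigenvector v = (-3,2); generalized eigenvector w with (A-λI)w=v is (-1,1).
General solution: e^(-t)[K_1·v + K_2·(t·v + w)].
Applying x(0)=4, z(0)=-3 gives K_1=-1, K_2=-1.

x(t) = 3te^(-t) + 4e^(-t), z(t) = -2te^(-t) - 3e^(-t)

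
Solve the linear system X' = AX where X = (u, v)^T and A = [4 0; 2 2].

Coefficient matrix A = [[4, 0], [2, 2]].
Characteristic polynomial det(A - λI) = λ^2 - 6λ + 8 = 0.
Eigenvalues λ = 4, 2.
For λ=4: (A-λI) row 2 is [2, -2], so an eigenvector is (1, 1).
For λ=2: (A-λI) row 1 is [2, 0], so an eigenvector is (0, -1).
General solution: C_1e^(4t)(1,1) + C_2e^(2t)(0,-1).

u(t) = C_1e^(4t), v(t) = C_1e^(4t) - C_2e^(2t)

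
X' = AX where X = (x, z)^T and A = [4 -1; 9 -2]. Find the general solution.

Coefficient matrix A = [[4, -1], [9, -2]].
Characteristic polynomial det(A - λI) = λ^2 - 2λ + 1 = 0.
Single eigenvalue λ = 1 with algebraic multiplicity 2.
Eigenvector v = (1,3); generalized eigenvector w with (A-λI)w=v is (0,-1).
General solution: e^(t)[c_1·v + c_2·(t·v + w)].

x(t) = c_1e^(t) + c_2te^(t), z(t) = 3c_1e^(t) + 3c_2te^(t) - c_2e^(t)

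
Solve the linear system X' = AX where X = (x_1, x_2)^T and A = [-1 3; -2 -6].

x_1(t) = -3C_1e^(-3t) + C_2e^(-4t), x_2(t) = 2C_1e^(-3t) - C_2e^(-4t)

Coefficient matrix A = [[-1, 3], [-2, -6]].
Characteristic polynomial det(A - λI) = λ^2 + 7λ + 12 = 0.
Eigenvalues λ = -3, -4.
For λ=-3: (A-λI) row 1 is [2, 3], so an eigenvector is (-3, 2).
For λ=-4: (A-λI) row 1 is [3, 3], so an eigenvector is (1, -1).
General solution: C_1e^(-3t)(-3,2) + C_2e^(-4t)(1,-1).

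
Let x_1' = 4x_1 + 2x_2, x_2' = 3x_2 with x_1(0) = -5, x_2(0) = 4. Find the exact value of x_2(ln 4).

256

A = [[4,2],[0,3]]; eigenvalues λ = 4, 3.
Eigenvectors: (-1,0) for λ=4, (2,-1) for λ=3.
From the initial condition, c_1 = -3, c_2 = -4.
x_2(ln 4) = (-3)(4^4)(0) + (-4)(4^3)(-1) = 256.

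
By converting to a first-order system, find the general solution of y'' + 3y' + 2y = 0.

Let x_1 = y, x_2 = y'. Then x_1' = x_2 and x_2' = -2x_1 - 3x_2.
A = [[0,1],[-2,-3]]; det(A-λI) = λ^2 + 3λ + 2.
Eigenvalues λ = -1, -2 with eigenvectors (1,-1), (1,-2).

y(t) = c_1e^(-t) + c_2e^(-2t)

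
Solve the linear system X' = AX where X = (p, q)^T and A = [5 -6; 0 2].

p(t) = c_1e^(5t) + 2c_2e^(2t), q(t) = c_2e^(2t)

Coefficient matrix A = [[5, -6], [0, 2]].
Characteristic polynomial det(A - λI) = λ^2 - 7λ + 10 = 0.
Eigenvalues λ = 5, 2.
For λ=5: (A-λI) row 1 is [0, -6], so an eigenvector is (1, 0).
For λ=2: (A-λI) row 1 is [3, -6], so an eigenvector is (2, 1).
General solution: c_1e^(5t)(1,0) + c_2e^(2t)(2,1).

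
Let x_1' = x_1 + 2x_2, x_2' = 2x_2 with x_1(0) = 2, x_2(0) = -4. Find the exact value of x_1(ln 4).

A = [[1,2],[0,2]]; eigenvalues λ = 1, 2.
Eigenvectors: (-1,0) for λ=1, (2,1) for λ=2.
From the initial condition, c_1 = -10, c_2 = -4.
x_1(ln 4) = (-10)(4^1)(-1) + (-4)(4^2)(2) = -88.

-88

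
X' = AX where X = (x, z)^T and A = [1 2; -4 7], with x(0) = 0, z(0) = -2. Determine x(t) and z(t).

Coefficient matrix A = [[1, 2], [-4, 7]].
Characteristic polynomial det(A - λI) = λ^2 - 8λ + 15 = 0.
Eigenvalues λ = 5, 3.
For λ=5: (A-λI) row 1 is [-4, 2], so an eigenvector is (1, 2).
For λ=3: (A-λI) row 1 is [-2, 2], so an eigenvector is (-1, -1).
General solution: c_1e^(5t)(1,2) + c_2e^(3t)(-1,-1).
Applying x(0)=0, z(0)=-2 gives c_1=-2, c_2=-2.

x(t) = -2e^(5t) + 2e^(3t), z(t) = -4e^(5t) + 2e^(3t)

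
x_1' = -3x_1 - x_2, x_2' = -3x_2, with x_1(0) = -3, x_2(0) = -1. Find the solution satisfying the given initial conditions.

x_1(t) = te^(-3t) - 3e^(-3t), x_2(t) = -e^(-3t)

Coefficient matrix A = [[-3, -1], [0, -3]].
Characteristic polynomial det(A - λI) = λ^2 + 6λ + 9 = 0.
Single eigenvalue λ = -3 with algebraic multiplicity 2.
Eigenvector v = (-1,0); generalized eigenvector w with (A-λI)w=v is (-2,1).
General solution: e^(-3t)[c_1·v + c_2·(t·v + w)].
Applying x_1(0)=-3, x_2(0)=-1 gives c_1=5, c_2=-1.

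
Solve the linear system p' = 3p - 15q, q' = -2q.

Coefficient matrix A = [[3, -15], [0, -2]].
Characteristic polynomial det(A - λI) = λ^2 - λ - 6 = 0.
Eigenvalues λ = -2, 3.
For λ=-2: (A-λI) row 1 is [5, -15], so an eigenvector is (-3, -1).
For λ=3: (A-λI) row 1 is [0, -15], so an eigenvector is (-1, 0).
General solution: c_1e^(-2t)(-3,-1) + c_2e^(3t)(-1,0).

p(t) = -3c_1e^(-2t) - c_2e^(3t), q(t) = -c_1e^(-2t)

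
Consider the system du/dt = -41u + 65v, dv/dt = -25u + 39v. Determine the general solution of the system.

u(t) = -2C_1e^(-t)sin(5t) - 3C_1e^(-t)cos(5t) - 3C_2e^(-t)sin(5t) + 2C_2e^(-t)cos(5t), v(t) = -C_1e^(-t)sin(5t) - 2C_1e^(-t)cos(5t) - 2C_2e^(-t)sin(5t) + C_2e^(-t)cos(5t)

Coefficient matrix A = [[-41, 65], [-25, 39]].
Characteristic polynomial det(A - λI) = λ^2 + 2λ + 26 = 0.
Eigenvalues λ = -1 ± 5i (complex conjugate pair).
For λ=-1+5i: an eigenvector is (-3,-2) - i(-2,-1) = (-3 + 2i, -2 + i).
A real fundamental pair from Re and Im of e^((-1+5i)t)v: X_1 = e^(-t)(cos(5t)·(-3,-2) + sin(5t)·(-2,-1)), X_2 = e^(-t)(sin(5t)·(-3,-2) - cos(5t)·(-2,-1)).
General solution: C_1X_1 + C_2X_2.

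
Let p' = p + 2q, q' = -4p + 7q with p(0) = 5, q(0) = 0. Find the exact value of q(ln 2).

A = [[1,2],[-4,7]]; eigenvalues λ = 3, 5.
Eigenvectors: (1,1) for λ=3, (-1,-2) for λ=5.
From the initial condition, c_1 = 10, c_2 = 5.
q(ln 2) = (10)(2^3)(1) + (5)(2^5)(-2) = -240.

-240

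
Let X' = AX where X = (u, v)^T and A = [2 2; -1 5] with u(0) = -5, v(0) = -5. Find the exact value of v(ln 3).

-405

A = [[2,2],[-1,5]]; eigenvalues λ = 3, 4.
Eigenvectors: (-2,-1) for λ=3, (1,1) for λ=4.
From the initial condition, c_1 = 0, c_2 = -5.
v(ln 3) = (0)(3^3)(-1) + (-5)(3^4)(1) = -405.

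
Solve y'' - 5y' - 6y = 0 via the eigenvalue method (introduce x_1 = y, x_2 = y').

Let x_1 = y, x_2 = y'. Then x_1' = x_2 and x_2' = 6x_1 + 5x_2.
A = [[0,1],[6,5]]; det(A-λI) = λ^2 - 5λ - 6.
Eigenvalues λ = -1, 6 with eigenvectors (1,-1), (1,6).

y(t) = C_1e^(-t) + C_2e^(6t)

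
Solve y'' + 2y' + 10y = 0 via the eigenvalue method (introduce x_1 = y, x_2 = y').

y(t) = c_1e^(-t)cos(3t) + c_2e^(-t)sin(3t)

Let x_1 = y, x_2 = y'. Then x_1' = x_2 and x_2' = -10x_1 - 2x_2.
A = [[0,1],[-10,-2]]; det(A-λI) = λ^2 + 2λ + 10.
Eigenvalues λ = -1 ± 3i.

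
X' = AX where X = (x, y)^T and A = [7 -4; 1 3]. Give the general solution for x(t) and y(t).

Coefficient matrix A = [[7, -4], [1, 3]].
Characteristic polynomial det(A - λI) = λ^2 - 10λ + 25 = 0.
Single eigenvalue λ = 5 with algebraic multiplicity 2.
Eigenvector v = (-2,-1); generalized eigenvector w with (A-λI)w=v is (1,1).
General solution: e^(5t)[K_1·v + K_2·(t·v + w)].

x(t) = -2K_1e^(5t) - 2K_2te^(5t) + K_2e^(5t), y(t) = -K_1e^(5t) - K_2te^(5t) + K_2e^(5t)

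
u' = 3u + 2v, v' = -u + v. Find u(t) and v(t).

Coefficient matrix A = [[3, 2], [-1, 1]].
Characteristic polynomial det(A - λI) = λ^2 - 4λ + 5 = 0.
Eigenvalues λ = 2 ± i (complex conjugate pair).
For λ=2+i: an eigenvector is (1,0) - i(1,-1) = (1 - i, 0 + i).
A real fundamental pair from Re and Im of e^((2+i)t)v: X_1 = e^(2t)(cos(t)·(1,0) + sin(t)·(1,-1)), X_2 = e^(2t)(sin(t)·(1,0) - cos(t)·(1,-1)).
General solution: c_1X_1 + c_2X_2.

u(t) = c_1e^(2t)sin(t) + c_1e^(2t)cos(t) + c_2e^(2t)sin(t) - c_2e^(2t)cos(t), v(t) = -c_1e^(2t)sin(t) + c_2e^(2t)cos(t)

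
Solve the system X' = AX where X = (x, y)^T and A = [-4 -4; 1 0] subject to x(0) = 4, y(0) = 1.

x(t) = -12te^(-2t) + 4e^(-2t), y(t) = 6te^(-2t) + e^(-2t)

Coefficient matrix A = [[-4, -4], [1, 0]].
Characteristic polynomial det(A - λI) = λ^2 + 4λ + 4 = 0.
Single eigenvalue λ = -2 with algebraic multiplicity 2.
Eigenvector v = (-2,1); generalized eigenvector w with (A-λI)w=v is (-3,2).
General solution: e^(-2t)[C_1·v + C_2·(t·v + w)].
Applying x(0)=4, y(0)=1 gives C_1=-11, C_2=6.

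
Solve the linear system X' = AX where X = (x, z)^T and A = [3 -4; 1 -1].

Coefficient matrix A = [[3, -4], [1, -1]].
Characteristic polynomial det(A - λI) = λ^2 - 2λ + 1 = 0.
Single eigenvalue λ = 1 with algebraic multiplicity 2.
Eigenvector v = (2,1); generalized eigenvector w with (A-λI)w=v is (-3,-2).
General solution: e^(t)[K_1·v + K_2·(t·v + w)].

x(t) = 2K_1e^(t) + 2K_2te^(t) - 3K_2e^(t), z(t) = K_1e^(t) + K_2te^(t) - 2K_2e^(t)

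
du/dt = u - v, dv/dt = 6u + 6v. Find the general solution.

Coefficient matrix A = [[1, -1], [6, 6]].
Characteristic polynomial det(A - λI) = λ^2 - 7λ + 12 = 0.
Eigenvalues λ = 3, 4.
For λ=3: (A-λI) row 1 is [-2, -1], so an eigenvector is (-1, 2).
For λ=4: (A-λI) row 1 is [-3, -1], so an eigenvector is (-1, 3).
General solution: c_1e^(3t)(-1,2) + c_2e^(4t)(-1,3).

u(t) = -c_1e^(3t) - c_2e^(4t), v(t) = 2c_1e^(3t) + 3c_2e^(4t)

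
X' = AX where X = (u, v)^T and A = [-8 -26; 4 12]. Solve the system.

u(t) = 3C_1e^(2t)sin(2t) + 2C_1e^(2t)cos(2t) + 2C_2e^(2t)sin(2t) - 3C_2e^(2t)cos(2t), v(t) = -C_1e^(2t)sin(2t) - C_1e^(2t)cos(2t) - C_2e^(2t)sin(2t) + C_2e^(2t)cos(2t)

Coefficient matrix A = [[-8, -26], [4, 12]].
Characteristic polynomial det(A - λI) = λ^2 - 4λ + 8 = 0.
Eigenvalues λ = 2 ± 2i (complex conjugate pair).
For λ=2+2i: an eigenvector is (2,-1) - i(3,-1) = (2 - 3i, -1 + i).
A real fundamental pair from Re and Im of e^((2+2i)t)v: X_1 = e^(2t)(cos(2t)·(2,-1) + sin(2t)·(3,-1)), X_2 = e^(2t)(sin(2t)·(2,-1) - cos(2t)·(3,-1)).
General solution: C_1X_1 + C_2X_2.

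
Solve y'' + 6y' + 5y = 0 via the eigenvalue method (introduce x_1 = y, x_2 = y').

y(t) = K_1e^(-5t) + K_2e^(-t)

Let x_1 = y, x_2 = y'. Then x_1' = x_2 and x_2' = -5x_1 - 6x_2.
A = [[0,1],[-5,-6]]; det(A-λI) = λ^2 + 6λ + 5.
Eigenvalues λ = -5, -1 with eigenvectors (1,-5), (1,-1).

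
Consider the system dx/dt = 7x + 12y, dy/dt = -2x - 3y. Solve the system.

Coefficient matrix A = [[7, 12], [-2, -3]].
Characteristic polynomial det(A - λI) = λ^2 - 4λ + 3 = 0.
Eigenvalues λ = 3, 1.
For λ=3: (A-λI) row 1 is [4, 12], so an eigenvector is (-3, 1).
For λ=1: (A-λI) row 1 is [6, 12], so an eigenvector is (-2, 1).
General solution: C_1e^(3t)(-3,1) + C_2e^(t)(-2,1).

x(t) = -3C_1e^(3t) - 2C_2e^(t), y(t) = C_1e^(3t) + C_2e^(t)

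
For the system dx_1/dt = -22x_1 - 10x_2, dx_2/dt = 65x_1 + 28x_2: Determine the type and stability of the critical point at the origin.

unstable spiral

A = [[-22,-10],[65,28]]; det(A-λI) = λ^2 - 6λ + 34.
λ = 3 ± 5i: positive real part.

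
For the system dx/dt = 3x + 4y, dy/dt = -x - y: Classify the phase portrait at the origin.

A = [[3,4],[-1,-1]]; det(A-λI) = λ^2 - 2λ + 1.
repeated λ = 1 with a single eigenvector.

unstable improper node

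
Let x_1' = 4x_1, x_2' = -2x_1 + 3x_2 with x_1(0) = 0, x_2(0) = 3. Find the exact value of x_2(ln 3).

A = [[4,0],[-2,3]]; eigenvalues λ = 3, 4.
Eigenvectors: (0,-1) for λ=3, (-1,2) for λ=4.
From the initial condition, c_1 = -3, c_2 = 0.
x_2(ln 3) = (-3)(3^3)(-1) + (0)(3^4)(2) = 81.

81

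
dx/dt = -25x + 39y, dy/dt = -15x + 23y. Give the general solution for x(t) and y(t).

Coefficient matrix A = [[-25, 39], [-15, 23]].
Characteristic polynomial det(A - λI) = λ^2 + 2λ + 10 = 0.
Eigenvalues λ = -1 ± 3i (complex conjugate pair).
For λ=-1+3i: an eigenvector is (3,2) - i(2,1) = (3 - 2i, 2 - i).
A real fundamental pair from Re and Im of e^((-1+3i)t)v: X_1 = e^(-t)(cos(3t)·(3,2) + sin(3t)·(2,1)), X_2 = e^(-t)(sin(3t)·(3,2) - cos(3t)·(2,1)).
General solution: K_1X_1 + K_2X_2.

x(t) = 2K_1e^(-t)sin(3t) + 3K_1e^(-t)cos(3t) + 3K_2e^(-t)sin(3t) - 2K_2e^(-t)cos(3t), y(t) = K_1e^(-t)sin(3t) + 2K_1e^(-t)cos(3t) + 2K_2e^(-t)sin(3t) - K_2e^(-t)cos(3t)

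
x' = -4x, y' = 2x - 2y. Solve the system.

x(t) = C_1e^(-4t), y(t) = -C_1e^(-4t) - C_2e^(-2t)

Coefficient matrix A = [[-4, 0], [2, -2]].
Characteristic polynomial det(A - λI) = λ^2 + 6λ + 8 = 0.
Eigenvalues λ = -4, -2.
For λ=-4: (A-λI) row 2 is [2, 2], so an eigenvector is (1, -1).
For λ=-2: (A-λI) row 1 is [-2, 0], so an eigenvector is (0, -1).
General solution: C_1e^(-4t)(1,-1) + C_2e^(-2t)(0,-1).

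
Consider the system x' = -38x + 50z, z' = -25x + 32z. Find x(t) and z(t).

x(t) = 3C_1e^(-3t)sin(5t) + C_1e^(-3t)cos(5t) + C_2e^(-3t)sin(5t) - 3C_2e^(-3t)cos(5t), z(t) = 2C_1e^(-3t)sin(5t) + C_1e^(-3t)cos(5t) + C_2e^(-3t)sin(5t) - 2C_2e^(-3t)cos(5t)

Coefficient matrix A = [[-38, 50], [-25, 32]].
Characteristic polynomial det(A - λI) = λ^2 + 6λ + 34 = 0.
Eigenvalues λ = -3 ± 5i (complex conjugate pair).
For λ=-3+5i: an eigenvector is (1,1) - i(3,2) = (1 - 3i, 1 - 2i).
A real fundamental pair from Re and Im of e^((-3+5i)t)v: X_1 = e^(-3t)(cos(5t)·(1,1) + sin(5t)·(3,2)), X_2 = e^(-3t)(sin(5t)·(1,1) - cos(5t)·(3,2)).
General solution: C_1X_1 + C_2X_2.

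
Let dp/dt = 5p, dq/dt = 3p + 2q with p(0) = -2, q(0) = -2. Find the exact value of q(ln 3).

A = [[5,0],[3,2]]; eigenvalues λ = 2, 5.
Eigenvectors: (0,1) for λ=2, (-1,-1) for λ=5.
From the initial condition, c_1 = 0, c_2 = 2.
q(ln 3) = (0)(3^2)(1) + (2)(3^5)(-1) = -486.

-486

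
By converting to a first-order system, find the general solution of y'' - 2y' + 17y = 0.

y(t) = C_1e^(t)cos(4t) + C_2e^(t)sin(4t)

Let x_1 = y, x_2 = y'. Then x_1' = x_2 and x_2' = -17x_1 + 2x_2.
A = [[0,1],[-17,2]]; det(A-λI) = λ^2 - 2λ + 17.
Eigenvalues λ = 1 ± 4i.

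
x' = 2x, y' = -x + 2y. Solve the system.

Coefficient matrix A = [[2, 0], [-1, 2]].
Characteristic polynomial det(A - λI) = λ^2 - 4λ + 4 = 0.
Single eigenvalue λ = 2 with algebraic multiplicity 2.
Eigenvector v = (0,-1); generalized eigenvector w with (A-λI)w=v is (1,1).
General solution: e^(2t)[C_1·v + C_2·(t·v + w)].

x(t) = C_2e^(2t), y(t) = -C_1e^(2t) - C_2te^(2t) + C_2e^(2t)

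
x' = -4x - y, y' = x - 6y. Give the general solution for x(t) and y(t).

Coefficient matrix A = [[-4, -1], [1, -6]].
Characteristic polynomial det(A - λI) = λ^2 + 10λ + 25 = 0.
Single eigenvalue λ = -5 with algebraic multiplicity 2.
Eigenvector v = (1,1); generalized eigenvector w with (A-λI)w=v is (-1,-2).
General solution: e^(-5t)[C_1·v + C_2·(t·v + w)].

x(t) = C_1e^(-5t) + C_2te^(-5t) - C_2e^(-5t), y(t) = C_1e^(-5t) + C_2te^(-5t) - 2C_2e^(-5t)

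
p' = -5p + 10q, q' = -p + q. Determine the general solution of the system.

Coefficient matrix A = [[-5, 10], [-1, 1]].
Characteristic polynomial det(A - λI) = λ^2 + 4λ + 5 = 0.
Eigenvalues λ = -2 ± i (complex conjugate pair).
For λ=-2+i: an eigenvector is (-3,-1) - i(-1,0) = (-3 + i, -1).
A real fundamental pair from Re and Im of e^((-2+i)t)v: X_1 = e^(-2t)(cos(t)·(-3,-1) + sin(t)·(-1,0)), X_2 = e^(-2t)(sin(t)·(-3,-1) - cos(t)·(-1,0)).
General solution: K_1X_1 + K_2X_2.

p(t) = -K_1e^(-2t)sin(t) - 3K_1e^(-2t)cos(t) - 3K_2e^(-2t)sin(t) + K_2e^(-2t)cos(t), q(t) = -K_1e^(-2t)cos(t) - K_2e^(-2t)sin(t)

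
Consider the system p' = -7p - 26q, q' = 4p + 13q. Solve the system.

p(t) = -2C_1e^(3t)sin(2t) + 3C_1e^(3t)cos(2t) + 3C_2e^(3t)sin(2t) + 2C_2e^(3t)cos(2t), q(t) = C_1e^(3t)sin(2t) - C_1e^(3t)cos(2t) - C_2e^(3t)sin(2t) - C_2e^(3t)cos(2t)

Coefficient matrix A = [[-7, -26], [4, 13]].
Characteristic polynomial det(A - λI) = λ^2 - 6λ + 13 = 0.
Eigenvalues λ = 3 ± 2i (complex conjugate pair).
For λ=3+2i: an eigenvector is (3,-1) - i(-2,1) = (3 + 2i, -1 - i).
A real fundamental pair from Re and Im of e^((3+2i)t)v: X_1 = e^(3t)(cos(2t)·(3,-1) + sin(2t)·(-2,1)), X_2 = e^(3t)(sin(2t)·(3,-1) - cos(2t)·(-2,1)).
General solution: C_1X_1 + C_2X_2.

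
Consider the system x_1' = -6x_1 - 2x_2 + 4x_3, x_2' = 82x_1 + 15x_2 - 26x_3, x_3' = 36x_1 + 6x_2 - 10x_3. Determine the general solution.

x_1(t) = c_1e^(-2t) - 2c_2e^(-t), x_2(t) = -14c_1e^(-2t) + 33c_2e^(-t) + 2c_3e^(2t), x_3(t) = -6c_1e^(-2t) + 14c_2e^(-t) + c_3e^(2t)

Coefficient matrix A = [[-6, -2, 4], [82, 15, -26], [36, 6, -10]].
det(A - λI) = 0 gives eigenvalues λ = -2, -1, 2.
For λ=-2: eigenvector (1,-14,-6).
For λ=-1: eigenvector (-2,33,14).
For λ=2: eigenvector (0,2,1).
General solution: c_1e^(-2t)(1,-14,-6) + c_2e^(-t)(-2,33,14) + c_3e^(2t)(0,2,1).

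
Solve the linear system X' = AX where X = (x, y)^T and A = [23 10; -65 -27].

Coefficient matrix A = [[23, 10], [-65, -27]].
Characteristic polynomial det(A - λI) = λ^2 + 4λ + 29 = 0.
Eigenvalues λ = -2 ± 5i (complex conjugate pair).
For λ=-2+5i: an eigenvector is (-1,2) - i(-1,3) = (-1 + i, 2 - 3i).
A real fundamental pair from Re and Im of e^((-2+5i)t)v: X_1 = e^(-2t)(cos(5t)·(-1,2) + sin(5t)·(-1,3)), X_2 = e^(-2t)(sin(5t)·(-1,2) - cos(5t)·(-1,3)).
General solution: c_1X_1 + c_2X_2.

x(t) = -c_1e^(-2t)sin(5t) - c_1e^(-2t)cos(5t) - c_2e^(-2t)sin(5t) + c_2e^(-2t)cos(5t), y(t) = 3c_1e^(-2t)sin(5t) + 2c_1e^(-2t)cos(5t) + 2c_2e^(-2t)sin(5t) - 3c_2e^(-2t)cos(5t)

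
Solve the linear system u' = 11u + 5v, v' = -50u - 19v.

u(t) = c_1e^(-4t)cos(5t) + c_2e^(-4t)sin(5t), v(t) = -c_1e^(-4t)sin(5t) - 3c_1e^(-4t)cos(5t) - 3c_2e^(-4t)sin(5t) + c_2e^(-4t)cos(5t)

Coefficient matrix A = [[11, 5], [-50, -19]].
Characteristic polynomial det(A - λI) = λ^2 + 8λ + 41 = 0.
Eigenvalues λ = -4 ± 5i (complex conjugate pair).
For λ=-4+5i: an eigenvector is (1,-3) - i(0,-1) = (1, -3 + i).
A real fundamental pair from Re and Im of e^((-4+5i)t)v: X_1 = e^(-4t)(cos(5t)·(1,-3) + sin(5t)·(0,-1)), X_2 = e^(-4t)(sin(5t)·(1,-3) - cos(5t)·(0,-1)).
General solution: c_1X_1 + c_2X_2.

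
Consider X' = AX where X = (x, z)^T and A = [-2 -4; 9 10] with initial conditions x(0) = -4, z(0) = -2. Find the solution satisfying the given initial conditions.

x(t) = 32te^(4t) - 4e^(4t), z(t) = -48te^(4t) - 2e^(4t)

Coefficient matrix A = [[-2, -4], [9, 10]].
Characteristic polynomial det(A - λI) = λ^2 - 8λ + 16 = 0.
Single eigenvalue λ = 4 with algebraic multiplicity 2.
Eigenvector v = (2,-3); generalized eigenvector w with (A-λI)w=v is (-1,1).
General solution: e^(4t)[C_1·v + C_2·(t·v + w)].
Applying x(0)=-4, z(0)=-2 gives C_1=6, C_2=16.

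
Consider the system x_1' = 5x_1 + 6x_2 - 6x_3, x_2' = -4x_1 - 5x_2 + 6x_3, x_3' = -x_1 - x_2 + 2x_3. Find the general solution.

Coefficient matrix A = [[5, 6, -6], [-4, -5, 6], [-1, -1, 2]].
det(A - λI) = 0 gives eigenvalues λ = -1, 1, 2.
For λ=-1: eigenvector (1,-1,0).
For λ=1: eigenvector (0,1,1).
For λ=2: eigenvector (-2,2,1).
General solution: c_1e^(-t)(1,-1,0) + c_2e^(t)(0,1,1) + c_3e^(2t)(-2,2,1).

x_1(t) = c_1e^(-t) - 2c_3e^(2t), x_2(t) = -c_1e^(-t) + c_2e^(t) + 2c_3e^(2t), x_3(t) = c_2e^(t) + c_3e^(2t)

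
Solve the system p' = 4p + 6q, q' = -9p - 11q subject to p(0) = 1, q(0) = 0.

Coefficient matrix A = [[4, 6], [-9, -11]].
Characteristic polynomial det(A - λI) = λ^2 + 7λ + 10 = 0.
Eigenvalues λ = -2, -5.
For λ=-2: (A-λI) row 1 is [6, 6], so an eigenvector is (1, -1).
For λ=-5: (A-λI) row 1 is [9, 6], so an eigenvector is (2, -3).
General solution: C_1e^(-2t)(1,-1) + C_2e^(-5t)(2,-3).
Applying p(0)=1, q(0)=0 gives C_1=3, C_2=-1.

p(t) = 3e^(-2t) - 2e^(-5t), q(t) = -3e^(-2t) + 3e^(-5t)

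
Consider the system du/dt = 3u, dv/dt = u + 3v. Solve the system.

u(t) = -C_2e^(3t), v(t) = -C_1e^(3t) - C_2te^(3t) - 3C_2e^(3t)

Coefficient matrix A = [[3, 0], [1, 3]].
Characteristic polynomial det(A - λI) = λ^2 - 6λ + 9 = 0.
Single eigenvalue λ = 3 with algebraic multiplicity 2.
Eigenvector v = (0,-1); generalized eigenvector w with (A-λI)w=v is (-1,-3).
General solution: e^(3t)[C_1·v + C_2·(t·v + w)].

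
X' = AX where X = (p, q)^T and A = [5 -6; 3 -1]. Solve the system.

Coefficient matrix A = [[5, -6], [3, -1]].
Characteristic polynomial det(A - λI) = λ^2 - 4λ + 13 = 0.
Eigenvalues λ = 2 ± 3i (complex conjugate pair).
For λ=2+3i: an eigenvector is (-1,-1) - i(1,0) = (-1 - i, -1).
A real fundamental pair from Re and Im of e^((2+3i)t)v: X_1 = e^(2t)(cos(3t)·(-1,-1) + sin(3t)·(1,0)), X_2 = e^(2t)(sin(3t)·(-1,-1) - cos(3t)·(1,0)).
General solution: K_1X_1 + K_2X_2.

p(t) = K_1e^(2t)sin(3t) - K_1e^(2t)cos(3t) - K_2e^(2t)sin(3t) - K_2e^(2t)cos(3t), q(t) = -K_1e^(2t)cos(3t) - K_2e^(2t)sin(3t)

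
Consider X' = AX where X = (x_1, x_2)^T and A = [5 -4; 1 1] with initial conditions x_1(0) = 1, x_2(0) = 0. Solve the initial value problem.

Coefficient matrix A = [[5, -4], [1, 1]].
Characteristic polynomial det(A - λI) = λ^2 - 6λ + 9 = 0.
Single eigenvalue λ = 3 with algebraic multiplicity 2.
Eigenvector v = (-2,-1); generalized eigenvector w with (A-λI)w=v is (-3,-1).
General solution: e^(3t)[C_1·v + C_2·(t·v + w)].
Applying x_1(0)=1, x_2(0)=0 gives C_1=1, C_2=-1.

x_1(t) = 2te^(3t) + e^(3t), x_2(t) = te^(3t)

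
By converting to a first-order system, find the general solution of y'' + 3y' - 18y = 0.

y(t) = K_1e^(3t) + K_2e^(-6t)

Let x_1 = y, x_2 = y'. Then x_1' = x_2 and x_2' = 18x_1 - 3x_2.
A = [[0,1],[18,-3]]; det(A-λI) = λ^2 + 3λ - 18.
Eigenvalues λ = 3, -6 with eigenvectors (1,3), (1,-6).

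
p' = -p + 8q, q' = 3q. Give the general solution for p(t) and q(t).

Coefficient matrix A = [[-1, 8], [0, 3]].
Characteristic polynomial det(A - λI) = λ^2 - 2λ - 3 = 0.
Eigenvalues λ = 3, -1.
For λ=3: (A-λI) row 1 is [-4, 8], so an eigenvector is (-2, -1).
For λ=-1: (A-λI) row 1 is [0, 8], so an eigenvector is (1, 0).
General solution: K_1e^(3t)(-2,-1) + K_2e^(-t)(1,0).

p(t) = -2K_1e^(3t) + K_2e^(-t), q(t) = -K_1e^(3t)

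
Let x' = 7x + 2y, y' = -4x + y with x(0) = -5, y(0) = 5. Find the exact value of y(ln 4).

5120

A = [[7,2],[-4,1]]; eigenvalues λ = 5, 3.
Eigenvectors: (1,-1) for λ=5, (-1,2) for λ=3.
From the initial condition, c_1 = -5, c_2 = 0.
y(ln 4) = (-5)(4^5)(-1) + (0)(4^3)(2) = 5120.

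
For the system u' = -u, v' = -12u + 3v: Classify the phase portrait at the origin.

saddle

A = [[-1,0],[-12,3]]; det(A-λI) = λ^2 - 2λ - 3.
λ = -1, 3: opposite signs.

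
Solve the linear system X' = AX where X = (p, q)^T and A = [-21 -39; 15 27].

p(t) = -3K_1e^(3t)sin(3t) + 2K_1e^(3t)cos(3t) + 2K_2e^(3t)sin(3t) + 3K_2e^(3t)cos(3t), q(t) = 2K_1e^(3t)sin(3t) - K_1e^(3t)cos(3t) - K_2e^(3t)sin(3t) - 2K_2e^(3t)cos(3t)

Coefficient matrix A = [[-21, -39], [15, 27]].
Characteristic polynomial det(A - λI) = λ^2 - 6λ + 18 = 0.
Eigenvalues λ = 3 ± 3i (complex conjugate pair).
For λ=3+3i: an eigenvector is (2,-1) - i(-3,2) = (2 + 3i, -1 - 2i).
A real fundamental pair from Re and Im of e^((3+3i)t)v: X_1 = e^(3t)(cos(3t)·(2,-1) + sin(3t)·(-3,2)), X_2 = e^(3t)(sin(3t)·(2,-1) - cos(3t)·(-3,2)).
General solution: K_1X_1 + K_2X_2.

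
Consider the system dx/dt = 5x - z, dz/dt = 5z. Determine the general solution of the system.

x(t) = K_1e^(5t) + K_2te^(5t) - 3K_2e^(5t), z(t) = -K_2e^(5t)

Coefficient matrix A = [[5, -1], [0, 5]].
Characteristic polynomial det(A - λI) = λ^2 - 10λ + 25 = 0.
Single eigenvalue λ = 5 with algebraic multiplicity 2.
Eigenvector v = (1,0); generalized eigenvector w with (A-λI)w=v is (-3,-1).
General solution: e^(5t)[K_1·v + K_2·(t·v + w)].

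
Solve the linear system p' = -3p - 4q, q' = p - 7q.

Coefficient matrix A = [[-3, -4], [1, -7]].
Characteristic polynomial det(A - λI) = λ^2 + 10λ + 25 = 0.
Single eigenvalue λ = -5 with algebraic multiplicity 2.
Eigenvector v = (-2,-1); generalized eigenvector w with (A-λI)w=v is (3,2).
General solution: e^(-5t)[C_1·v + C_2·(t·v + w)].

p(t) = -2C_1e^(-5t) - 2C_2te^(-5t) + 3C_2e^(-5t), q(t) = -C_1e^(-5t) - C_2te^(-5t) + 2C_2e^(-5t)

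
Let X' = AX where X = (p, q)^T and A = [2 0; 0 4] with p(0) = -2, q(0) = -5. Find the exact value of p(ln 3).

A = [[2,0],[0,4]]; eigenvalues λ = 4, 2.
Eigenvectors: (0,-1) for λ=4, (1,0) for λ=2.
From the initial condition, c_1 = 5, c_2 = -2.
p(ln 3) = (5)(3^4)(0) + (-2)(3^2)(1) = -18.

-18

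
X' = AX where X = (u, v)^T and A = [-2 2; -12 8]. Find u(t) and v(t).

Coefficient matrix A = [[-2, 2], [-12, 8]].
Characteristic polynomial det(A - λI) = λ^2 - 6λ + 8 = 0.
Eigenvalues λ = 2, 4.
For λ=2: (A-λI) row 1 is [-4, 2], so an eigenvector is (-1, -2).
For λ=4: (A-λI) row 1 is [-6, 2], so an eigenvector is (1, 3).
General solution: K_1e^(2t)(-1,-2) + K_2e^(4t)(1,3).

u(t) = -K_1e^(2t) + K_2e^(4t), v(t) = -2K_1e^(2t) + 3K_2e^(4t)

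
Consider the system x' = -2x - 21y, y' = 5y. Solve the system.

x(t) = c_1e^(-2t) + 3c_2e^(5t), y(t) = -c_2e^(5t)

Coefficient matrix A = [[-2, -21], [0, 5]].
Characteristic polynomial det(A - λI) = λ^2 - 3λ - 10 = 0.
Eigenvalues λ = -2, 5.
For λ=-2: (A-λI) row 1 is [0, -21], so an eigenvector is (1, 0).
For λ=5: (A-λI) row 1 is [-7, -21], so an eigenvector is (3, -1).
General solution: c_1e^(-2t)(1,0) + c_2e^(5t)(3,-1).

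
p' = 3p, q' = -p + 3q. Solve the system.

Coefficient matrix A = [[3, 0], [-1, 3]].
Characteristic polynomial det(A - λI) = λ^2 - 6λ + 9 = 0.
Single eigenvalue λ = 3 with algebraic multiplicity 2.
Eigenvector v = (0,1); generalized eigenvector w with (A-λI)w=v is (-1,-1).
General solution: e^(3t)[c_1·v + c_2·(t·v + w)].

p(t) = -c_2e^(3t), q(t) = c_1e^(3t) + c_2te^(3t) - c_2e^(3t)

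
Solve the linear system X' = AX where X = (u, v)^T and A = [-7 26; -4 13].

u(t) = -3K_1e^(3t)sin(2t) - 2K_1e^(3t)cos(2t) - 2K_2e^(3t)sin(2t) + 3K_2e^(3t)cos(2t), v(t) = -K_1e^(3t)sin(2t) - K_1e^(3t)cos(2t) - K_2e^(3t)sin(2t) + K_2e^(3t)cos(2t)

Coefficient matrix A = [[-7, 26], [-4, 13]].
Characteristic polynomial det(A - λI) = λ^2 - 6λ + 13 = 0.
Eigenvalues λ = 3 ± 2i (complex conjugate pair).
For λ=3+2i: an eigenvector is (-2,-1) - i(-3,-1) = (-2 + 3i, -1 + i).
A real fundamental pair from Re and Im of e^((3+2i)t)v: X_1 = e^(3t)(cos(2t)·(-2,-1) + sin(2t)·(-3,-1)), X_2 = e^(3t)(sin(2t)·(-2,-1) - cos(2t)·(-3,-1)).
General solution: K_1X_1 + K_2X_2.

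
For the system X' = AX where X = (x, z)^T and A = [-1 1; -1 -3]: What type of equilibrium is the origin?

stable improper node

A = [[-1,1],[-1,-3]]; det(A-λI) = λ^2 + 4λ + 4.
repeated λ = -2 with a single eigenvector.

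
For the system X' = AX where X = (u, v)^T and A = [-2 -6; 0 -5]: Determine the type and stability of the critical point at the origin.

stable node

A = [[-2,-6],[0,-5]]; det(A-λI) = λ^2 + 7λ + 10.
λ = -2, -5: both negative.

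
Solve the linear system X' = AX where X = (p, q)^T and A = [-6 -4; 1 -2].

p(t) = 2c_1e^(-4t) + 2c_2te^(-4t) + c_2e^(-4t), q(t) = -c_1e^(-4t) - c_2te^(-4t) - c_2e^(-4t)

Coefficient matrix A = [[-6, -4], [1, -2]].
Characteristic polynomial det(A - λI) = λ^2 + 8λ + 16 = 0.
Single eigenvalue λ = -4 with algebraic multiplicity 2.
Eigenvector v = (2,-1); generalized eigenvector w with (A-λI)w=v is (1,-1).
General solution: e^(-4t)[c_1·v + c_2·(t·v + w)].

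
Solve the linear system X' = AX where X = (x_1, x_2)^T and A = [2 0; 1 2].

x_1(t) = C_2e^(2t), x_2(t) = C_1e^(2t) + C_2te^(2t) + 2C_2e^(2t)

Coefficient matrix A = [[2, 0], [1, 2]].
Characteristic polynomial det(A - λI) = λ^2 - 4λ + 4 = 0.
Single eigenvalue λ = 2 with algebraic multiplicity 2.
Eigenvector v = (0,1); generalized eigenvector w with (A-λI)w=v is (1,2).
General solution: e^(2t)[C_1·v + C_2·(t·v + w)].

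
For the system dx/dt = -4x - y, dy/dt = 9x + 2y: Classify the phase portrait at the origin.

stable improper node

A = [[-4,-1],[9,2]]; det(A-λI) = λ^2 + 2λ + 1.
repeated λ = -1 with a single eigenvector.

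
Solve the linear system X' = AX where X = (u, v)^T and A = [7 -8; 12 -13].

u(t) = -C_1e^(-t) + 2C_2e^(-5t), v(t) = -C_1e^(-t) + 3C_2e^(-5t)

Coefficient matrix A = [[7, -8], [12, -13]].
Characteristic polynomial det(A - λI) = λ^2 + 6λ + 5 = 0.
Eigenvalues λ = -1, -5.
For λ=-1: (A-λI) row 1 is [8, -8], so an eigenvector is (-1, -1).
For λ=-5: (A-λI) row 1 is [12, -8], so an eigenvector is (2, 3).
General solution: C_1e^(-t)(-1,-1) + C_2e^(-5t)(2,3).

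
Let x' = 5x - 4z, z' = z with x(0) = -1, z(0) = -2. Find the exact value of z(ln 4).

-8

A = [[5,-4],[0,1]]; eigenvalues λ = 1, 5.
Eigenvectors: (1,1) for λ=1, (-1,0) for λ=5.
From the initial condition, c_1 = -2, c_2 = -1.
z(ln 4) = (-2)(4^1)(1) + (-1)(4^5)(0) = -8.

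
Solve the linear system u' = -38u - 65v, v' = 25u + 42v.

Coefficient matrix A = [[-38, -65], [25, 42]].
Characteristic polynomial det(A - λI) = λ^2 - 4λ + 29 = 0.
Eigenvalues λ = 2 ± 5i (complex conjugate pair).
For λ=2+5i: an eigenvector is (-2,1) - i(3,-2) = (-2 - 3i, 1 + 2i).
A real fundamental pair from Re and Im of e^((2+5i)t)v: X_1 = e^(2t)(cos(5t)·(-2,1) + sin(5t)·(3,-2)), X_2 = e^(2t)(sin(5t)·(-2,1) - cos(5t)·(3,-2)).
General solution: C_1X_1 + C_2X_2.

u(t) = 3C_1e^(2t)sin(5t) - 2C_1e^(2t)cos(5t) - 2C_2e^(2t)sin(5t) - 3C_2e^(2t)cos(5t), v(t) = -2C_1e^(2t)sin(5t) + C_1e^(2t)cos(5t) + C_2e^(2t)sin(5t) + 2C_2e^(2t)cos(5t)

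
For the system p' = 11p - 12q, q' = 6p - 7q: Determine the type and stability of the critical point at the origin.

A = [[11,-12],[6,-7]]; det(A-λI) = λ^2 - 4λ - 5.
λ = 5, -1: opposite signs.

saddle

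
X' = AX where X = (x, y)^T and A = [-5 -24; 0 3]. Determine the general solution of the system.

x(t) = C_1e^(-5t) + 3C_2e^(3t), y(t) = -C_2e^(3t)

Coefficient matrix A = [[-5, -24], [0, 3]].
Characteristic polynomial det(A - λI) = λ^2 + 2λ - 15 = 0.
Eigenvalues λ = -5, 3.
For λ=-5: (A-λI) row 1 is [0, -24], so an eigenvector is (1, 0).
For λ=3: (A-λI) row 1 is [-8, -24], so an eigenvector is (3, -1).
General solution: C_1e^(-5t)(1,0) + C_2e^(3t)(3,-1).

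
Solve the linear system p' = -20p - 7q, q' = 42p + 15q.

p(t) = C_1e^(-6t) - C_2e^(t), q(t) = -2C_1e^(-6t) + 3C_2e^(t)

Coefficient matrix A = [[-20, -7], [42, 15]].
Characteristic polynomial det(A - λI) = λ^2 + 5λ - 6 = 0.
Eigenvalues λ = -6, 1.
For λ=-6: (A-λI) row 1 is [-14, -7], so an eigenvector is (1, -2).
For λ=1: (A-λI) row 1 is [-21, -7], so an eigenvector is (-1, 3).
General solution: C_1e^(-6t)(1,-2) + C_2e^(t)(-1,3).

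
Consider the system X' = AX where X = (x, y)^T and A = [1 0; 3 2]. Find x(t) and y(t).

x(t) = -K_1e^(t), y(t) = 3K_1e^(t) + K_2e^(2t)

Coefficient matrix A = [[1, 0], [3, 2]].
Characteristic polynomial det(A - λI) = λ^2 - 3λ + 2 = 0.
Eigenvalues λ = 1, 2.
For λ=1: (A-λI) row 2 is [3, 1], so an eigenvector is (-1, 3).
For λ=2: (A-λI) row 1 is [-1, 0], so an eigenvector is (0, 1).
General solution: K_1e^(t)(-1,3) + K_2e^(2t)(0,1).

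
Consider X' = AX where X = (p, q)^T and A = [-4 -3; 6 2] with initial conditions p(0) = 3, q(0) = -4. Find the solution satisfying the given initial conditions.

p(t) = e^(-t)sin(3t) + 3e^(-t)cos(3t), q(t) = 2e^(-t)sin(3t) - 4e^(-t)cos(3t)

Coefficient matrix A = [[-4, -3], [6, 2]].
Characteristic polynomial det(A - λI) = λ^2 + 2λ + 10 = 0.
Eigenvalues λ = -1 ± 3i (complex conjugate pair).
For λ=-1+3i: an eigenvector is (1,-1) - i(0,1) = (1, -1 - i).
A real fundamental pair from Re and Im of e^((-1+3i)t)v: X_1 = e^(-t)(cos(3t)·(1,-1) + sin(3t)·(0,1)), X_2 = e^(-t)(sin(3t)·(1,-1) - cos(3t)·(0,1)).
General solution: C_1X_1 + C_2X_2.
Applying p(0)=3, q(0)=-4 gives C_1=3, C_2=1.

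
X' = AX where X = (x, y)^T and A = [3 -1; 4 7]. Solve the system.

Coefficient matrix A = [[3, -1], [4, 7]].
Characteristic polynomial det(A - λI) = λ^2 - 10λ + 25 = 0.
Single eigenvalue λ = 5 with algebraic multiplicity 2.
Eigenvector v = (1,-2); generalized eigenvector w with (A-λI)w=v is (0,-1).
General solution: e^(5t)[K_1·v + K_2·(t·v + w)].

x(t) = K_1e^(5t) + K_2te^(5t), y(t) = -2K_1e^(5t) - 2K_2te^(5t) - K_2e^(5t)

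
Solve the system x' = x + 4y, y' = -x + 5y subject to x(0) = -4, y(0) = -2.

x(t) = -4e^(3t), y(t) = -2e^(3t)

Coefficient matrix A = [[1, 4], [-1, 5]].
Characteristic polynomial det(A - λI) = λ^2 - 6λ + 9 = 0.
Single eigenvalue λ = 3 with algebraic multiplicity 2.
Eigenvector v = (2,1); generalized eigenvector w with (A-λI)w=v is (1,1).
General solution: e^(3t)[c_1·v + c_2·(t·v + w)].
Applying x(0)=-4, y(0)=-2 gives c_1=-2, c_2=0.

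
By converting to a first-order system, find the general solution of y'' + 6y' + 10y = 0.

Let x_1 = y, x_2 = y'. Then x_1' = x_2 and x_2' = -10x_1 - 6x_2.
A = [[0,1],[-10,-6]]; det(A-λI) = λ^2 + 6λ + 10.
Eigenvalues λ = -3 ± i.

y(t) = K_1e^(-3t)cos(t) + K_2e^(-3t)sin(t)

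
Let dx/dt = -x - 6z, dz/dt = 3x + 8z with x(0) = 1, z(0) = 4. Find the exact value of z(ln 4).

A = [[-1,-6],[3,8]]; eigenvalues λ = 5, 2.
Eigenvectors: (-1,1) for λ=5, (-2,1) for λ=2.
From the initial condition, c_1 = 9, c_2 = -5.
z(ln 4) = (9)(4^5)(1) + (-5)(4^2)(1) = 9136.

9136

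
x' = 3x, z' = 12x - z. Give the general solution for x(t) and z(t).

x(t) = -C_1e^(3t), z(t) = -3C_1e^(3t) + C_2e^(-t)

Coefficient matrix A = [[3, 0], [12, -1]].
Characteristic polynomial det(A - λI) = λ^2 - 2λ - 3 = 0.
Eigenvalues λ = 3, -1.
For λ=3: (A-λI) row 2 is [12, -4], so an eigenvector is (-1, -3).
For λ=-1: (A-λI) row 1 is [4, 0], so an eigenvector is (0, 1).
General solution: C_1e^(3t)(-1,-3) + C_2e^(-t)(0,1).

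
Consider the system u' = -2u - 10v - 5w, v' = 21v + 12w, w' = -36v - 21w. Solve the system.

u(t) = c_1e^(-2t) - c_3e^(3t), v(t) = c_2e^(-3t) + 2c_3e^(3t), w(t) = -2c_2e^(-3t) - 3c_3e^(3t)

Coefficient matrix A = [[-2, -10, -5], [0, 21, 12], [0, -36, -21]].
det(A - λI) = 0 gives eigenvalues λ = -2, -3, 3.
For λ=-2: eigenvector (1,0,0).
For λ=-3: eigenvector (0,1,-2).
For λ=3: eigenvector (-1,2,-3).
General solution: c_1e^(-2t)(1,0,0) + c_2e^(-3t)(0,1,-2) + c_3e^(3t)(-1,2,-3).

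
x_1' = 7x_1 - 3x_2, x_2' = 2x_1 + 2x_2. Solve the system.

x_1(t) = -3c_1e^(5t) - c_2e^(4t), x_2(t) = -2c_1e^(5t) - c_2e^(4t)

Coefficient matrix A = [[7, -3], [2, 2]].
Characteristic polynomial det(A - λI) = λ^2 - 9λ + 20 = 0.
Eigenvalues λ = 5, 4.
For λ=5: (A-λI) row 1 is [2, -3], so an eigenvector is (-3, -2).
For λ=4: (A-λI) row 1 is [3, -3], so an eigenvector is (-1, -1).
General solution: c_1e^(5t)(-3,-2) + c_2e^(4t)(-1,-1).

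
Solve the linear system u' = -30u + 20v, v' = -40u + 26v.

Coefficient matrix A = [[-30, 20], [-40, 26]].
Characteristic polynomial det(A - λI) = λ^2 + 4λ + 20 = 0.
Eigenvalues λ = -2 ± 4i (complex conjugate pair).
For λ=-2+4i: an eigenvector is (2,3) - i(1,1) = (2 - i, 3 - i).
A real fundamental pair from Re and Im of e^((-2+4i)t)v: X_1 = e^(-2t)(cos(4t)·(2,3) + sin(4t)·(1,1)), X_2 = e^(-2t)(sin(4t)·(2,3) - cos(4t)·(1,1)).
General solution: c_1X_1 + c_2X_2.

u(t) = c_1e^(-2t)sin(4t) + 2c_1e^(-2t)cos(4t) + 2c_2e^(-2t)sin(4t) - c_2e^(-2t)cos(4t), v(t) = c_1e^(-2t)sin(4t) + 3c_1e^(-2t)cos(4t) + 3c_2e^(-2t)sin(4t) - c_2e^(-2t)cos(4t)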